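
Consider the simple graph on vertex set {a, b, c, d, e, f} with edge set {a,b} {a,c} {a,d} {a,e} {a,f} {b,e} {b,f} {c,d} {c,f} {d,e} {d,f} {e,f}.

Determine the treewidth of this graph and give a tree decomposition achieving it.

Treewidth 3.
One such decomposition:
Bags: B1 = {a, d, e, f}  B2 = {a, b, e, f}  B3 = {a, c, d, f}
Tree: B1–B2, B1–B3

Every bag has size at most 4, so the width is 4 − 1 = 3 and tw(G) ≤ 3. For the lower bound, the 4 vertices {a, d, e, f} are pairwise adjacent, and any tree decomposition puts a clique entirely inside one bag — forcing width ≥ 3. The upper and lower bounds meet at 3, so that is the treewidth.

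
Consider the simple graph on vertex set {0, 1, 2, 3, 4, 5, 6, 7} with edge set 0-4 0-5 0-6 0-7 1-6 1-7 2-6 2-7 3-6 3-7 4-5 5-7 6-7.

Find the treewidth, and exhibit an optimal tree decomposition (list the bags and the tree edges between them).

Treewidth 2.
One optimal decomposition is:
Bags: B1 = {0, 5, 7}  B2 = {0, 6, 7}  B3 = {0, 4, 5}  B4 = {3, 6, 7}  B5 = {1, 6, 7}  B6 = {2, 6, 7}
Tree: B1–B2, B1–B3, B2–B4, B4–B5, B4–B6

The largest bag has 3 vertices, giving width 2; this decomposition certifies tw(G) ≤ 2. For the lower bound, the 3 vertices {0, 4, 5} are pairwise adjacent, and any tree decomposition puts a clique entirely inside one bag — forcing width ≥ 2. The upper and lower bounds meet at 2, so that is the treewidth.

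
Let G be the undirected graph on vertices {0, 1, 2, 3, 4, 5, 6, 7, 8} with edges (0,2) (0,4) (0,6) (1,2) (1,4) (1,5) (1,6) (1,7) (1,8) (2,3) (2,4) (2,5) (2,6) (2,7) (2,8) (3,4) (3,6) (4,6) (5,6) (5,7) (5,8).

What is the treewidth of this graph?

A width-3 tree decomposition is:
Bags: B1 = {1, 2, 5, 8}  B2 = {1, 2, 5, 6}  B3 = {1, 2, 4, 6}  B4 = {1, 2, 5, 7}  B5 = {2, 3, 4, 6}  B6 = {0, 2, 4, 6}
Tree: B1–B2, B2–B3, B2–B4, B3–B5, B5–B6
The largest bag has 4 vertices, giving width 3; this decomposition certifies tw(G) ≤ 3. On the other hand G contains the 4-clique {0, 2, 4, 6}. A clique must lie in a single bag of any decomposition, so no decomposition can have width below 3. Therefore the treewidth is 3.

3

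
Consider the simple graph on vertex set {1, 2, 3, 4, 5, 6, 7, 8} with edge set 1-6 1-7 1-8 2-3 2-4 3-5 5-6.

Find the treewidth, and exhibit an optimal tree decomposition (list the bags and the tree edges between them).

Treewidth 1.
Bags: B1 = {1, 8}  B2 = {1, 6}  B3 = {1, 7}  B4 = {5, 6}  B5 = {3, 5}  B6 = {2, 3}  B7 = {2, 4}
Tree: B1–B2, B2–B3, B2–B4, B4–B5, B5–B6, B6–B7

Every bag has size at most 2, so the width is 2 − 1 = 1 and tw(G) ≤ 1. Any graph with an edge has treewidth ≥ 1, and G has the edge 8–1. The upper and lower bounds meet at 1, so that is the treewidth.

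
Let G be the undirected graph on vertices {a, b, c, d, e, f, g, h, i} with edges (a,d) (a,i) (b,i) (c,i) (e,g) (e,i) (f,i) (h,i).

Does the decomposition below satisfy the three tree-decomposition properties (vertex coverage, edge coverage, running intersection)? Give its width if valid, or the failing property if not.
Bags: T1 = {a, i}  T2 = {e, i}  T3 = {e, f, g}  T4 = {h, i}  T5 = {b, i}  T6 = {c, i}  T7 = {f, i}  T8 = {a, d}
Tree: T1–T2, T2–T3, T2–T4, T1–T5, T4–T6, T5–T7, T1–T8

No — bags containing vertex f are not connected in the tree.

A tree decomposition must satisfy three properties: every vertex lies in some bag; for every edge, both endpoints lie together in some bag; and for every vertex, the bags containing it form a connected subtree. Here bags containing vertex f are not connected in the tree, so the decomposition is invalid.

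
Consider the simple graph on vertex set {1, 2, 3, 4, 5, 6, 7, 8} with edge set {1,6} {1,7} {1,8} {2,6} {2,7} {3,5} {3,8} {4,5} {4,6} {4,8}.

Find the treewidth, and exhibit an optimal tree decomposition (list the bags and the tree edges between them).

Treewidth 2.
Bags: B1 = {3, 4, 5}  B2 = {3, 4, 8}  B3 = {4, 6, 8}  B4 = {1, 6, 8}  B5 = {1, 2, 6}  B6 = {1, 2, 7}
Tree: B1–B2, B2–B3, B3–B4, B4–B5, B5–B6

The largest bag has 3 vertices, giving width 2; this decomposition certifies tw(G) ≤ 2. Since 5–3–8–4–5 is a cycle in G, G is not acyclic. Forests are exactly the graphs of treewidth ≤ 1, so tw(G) ≥ 2. The upper and lower bounds meet at 2, so that is the treewidth.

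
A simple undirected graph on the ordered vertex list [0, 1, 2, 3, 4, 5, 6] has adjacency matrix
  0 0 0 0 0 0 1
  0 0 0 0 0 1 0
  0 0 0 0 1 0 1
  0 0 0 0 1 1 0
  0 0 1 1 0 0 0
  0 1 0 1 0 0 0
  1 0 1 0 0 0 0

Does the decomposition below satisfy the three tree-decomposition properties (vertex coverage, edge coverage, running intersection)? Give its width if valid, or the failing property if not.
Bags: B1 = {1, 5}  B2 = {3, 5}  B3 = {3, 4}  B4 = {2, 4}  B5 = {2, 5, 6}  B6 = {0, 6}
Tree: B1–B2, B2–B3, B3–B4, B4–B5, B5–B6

No — bags containing vertex 5 are not connected in the tree.

A tree decomposition must satisfy three properties: every vertex lies in some bag; for every edge, both endpoints lie together in some bag; and for every vertex, the bags containing it form a connected subtree. Here bags containing vertex 5 are not connected in the tree, so the decomposition is invalid.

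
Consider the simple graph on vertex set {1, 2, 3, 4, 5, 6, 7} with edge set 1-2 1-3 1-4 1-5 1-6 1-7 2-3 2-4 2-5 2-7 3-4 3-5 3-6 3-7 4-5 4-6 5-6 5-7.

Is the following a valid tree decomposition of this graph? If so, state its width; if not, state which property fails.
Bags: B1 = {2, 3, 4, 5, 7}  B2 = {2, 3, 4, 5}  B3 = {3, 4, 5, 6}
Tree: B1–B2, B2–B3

A tree decomposition must satisfy three properties: every vertex lies in some bag; for every edge, both endpoints lie together in some bag; and for every vertex, the bags containing it form a connected subtree. Here vertex 1 appears in no bag, so the decomposition is invalid.

No — vertex 1 appears in no bag.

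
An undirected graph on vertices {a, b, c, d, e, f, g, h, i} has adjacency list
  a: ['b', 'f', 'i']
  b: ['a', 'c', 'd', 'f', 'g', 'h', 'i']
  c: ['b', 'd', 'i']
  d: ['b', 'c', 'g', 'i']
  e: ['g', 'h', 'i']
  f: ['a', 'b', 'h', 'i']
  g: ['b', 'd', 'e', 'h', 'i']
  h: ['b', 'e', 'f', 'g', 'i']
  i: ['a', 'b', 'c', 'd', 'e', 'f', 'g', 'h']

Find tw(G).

3

A width-3 tree decomposition is:
Bags: B1 = {b, g, h, i}  B2 = {b, d, g, i}  B3 = {b, f, h, i}  B4 = {e, g, h, i}  B5 = {b, c, d, i}  B6 = {a, b, f, i}
Tree: B1–B2, B1–B3, B1–B4, B2–B5, B3–B6
Each bag holds 4 vertices, so the decomposition has width 3, which upper-bounds the treewidth. Conversely, {e, g, h, i} is a clique of size 4, and the vertices of any clique must share a bag in every tree decomposition; so some bag has ≥ 4 vertices and tw(G) ≥ 3. Combining the bounds, tw(G) = 3.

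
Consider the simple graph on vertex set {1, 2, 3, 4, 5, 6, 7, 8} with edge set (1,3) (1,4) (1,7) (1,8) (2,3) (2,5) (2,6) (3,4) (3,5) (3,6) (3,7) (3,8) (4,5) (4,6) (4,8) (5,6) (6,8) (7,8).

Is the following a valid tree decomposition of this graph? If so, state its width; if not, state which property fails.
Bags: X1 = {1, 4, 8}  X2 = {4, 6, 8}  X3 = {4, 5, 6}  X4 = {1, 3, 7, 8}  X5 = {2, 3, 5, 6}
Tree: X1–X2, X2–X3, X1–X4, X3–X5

No — edge (3,4) lies in no bag.

A tree decomposition must satisfy three properties: every vertex lies in some bag; for every edge, both endpoints lie together in some bag; and for every vertex, the bags containing it form a connected subtree. Here edge (3,4) lies in no bag, so the decomposition is invalid.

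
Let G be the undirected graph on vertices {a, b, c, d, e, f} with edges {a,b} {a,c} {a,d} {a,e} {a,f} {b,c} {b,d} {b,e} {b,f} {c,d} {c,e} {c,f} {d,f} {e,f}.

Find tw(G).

4

A width-4 tree decomposition is:
Bags: B1 = {a, b, c, e, f}  B2 = {a, b, c, d, f}
Tree: B1–B2
The largest bag has 5 vertices, giving width 4; this decomposition certifies tw(G) ≤ 4. For the lower bound, the 5 vertices {a, b, c, d, f} are pairwise adjacent, and any tree decomposition puts a clique entirely inside one bag — forcing width ≥ 4. Therefore the treewidth is 4.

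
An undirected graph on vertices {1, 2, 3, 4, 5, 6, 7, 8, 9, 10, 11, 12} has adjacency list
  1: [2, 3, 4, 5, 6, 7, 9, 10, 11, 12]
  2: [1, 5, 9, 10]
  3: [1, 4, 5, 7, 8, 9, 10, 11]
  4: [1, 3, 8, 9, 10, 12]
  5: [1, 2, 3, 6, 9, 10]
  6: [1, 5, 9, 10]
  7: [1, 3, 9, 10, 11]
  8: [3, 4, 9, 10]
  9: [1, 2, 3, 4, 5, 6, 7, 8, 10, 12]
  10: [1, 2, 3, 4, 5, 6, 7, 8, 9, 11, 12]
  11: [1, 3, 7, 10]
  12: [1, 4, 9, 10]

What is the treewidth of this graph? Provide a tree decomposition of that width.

The largest bag has 5 vertices, giving width 4; this decomposition certifies tw(G) ≤ 4. For the lower bound, the 5 vertices {3, 4, 8, 9, 10} are pairwise adjacent, and any tree decomposition puts a clique entirely inside one bag — forcing width ≥ 4. Hence tw(G) = 4 exactly.

Treewidth 4.
One such decomposition:
Bags: B1 = {1, 3, 4, 9, 10}  B2 = {1, 4, 9, 10, 12}  B3 = {1, 3, 7, 9, 10}  B4 = {1, 3, 5, 9, 10}  B5 = {1, 3, 7, 10, 11}  B6 = {3, 4, 8, 9, 10}  B7 = {1, 5, 6, 9, 10}  B8 = {1, 2, 5, 9, 10}
Tree: B1–B2, B1–B3, B3–B4, B3–B5, B1–B6, B4–B7, B7–B8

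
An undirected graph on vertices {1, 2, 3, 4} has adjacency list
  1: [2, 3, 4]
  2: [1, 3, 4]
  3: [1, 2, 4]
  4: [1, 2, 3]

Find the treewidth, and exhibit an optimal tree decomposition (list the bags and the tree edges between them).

Treewidth 3.
One such decomposition:
Bags: B1 = {1, 2, 3, 4}
Tree: (single bag)

With just one bag of size 4, the width is 4 − 1 = 3, so tw(G) ≤ 3. On the other hand G contains the 4-clique {1, 2, 3, 4}. A clique must lie in a single bag of any decomposition, so no decomposition can have width below 3. The upper and lower bounds meet at 3, so that is the treewidth.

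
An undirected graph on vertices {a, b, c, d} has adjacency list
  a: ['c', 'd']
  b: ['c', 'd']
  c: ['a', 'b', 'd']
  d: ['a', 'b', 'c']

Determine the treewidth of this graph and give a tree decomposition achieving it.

Treewidth 2.
One such decomposition:
Bags: B1 = {b, c, d}  B2 = {a, c, d}
Tree: B1–B2

Each bag holds 3 vertices, so the decomposition has width 2, which upper-bounds the treewidth. On the other hand G contains the 3-clique {a, c, d}. A clique must lie in a single bag of any decomposition, so no decomposition can have width below 2. Hence tw(G) = 2 exactly.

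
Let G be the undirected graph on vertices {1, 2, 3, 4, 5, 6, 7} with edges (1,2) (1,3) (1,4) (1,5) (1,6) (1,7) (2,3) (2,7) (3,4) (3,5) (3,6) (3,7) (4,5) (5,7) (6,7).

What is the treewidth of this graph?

A width-3 tree decomposition is:
Bags: B1 = {1, 3, 5, 7}  B2 = {1, 3, 6, 7}  B3 = {1, 2, 3, 7}  B4 = {1, 3, 4, 5}
Tree: B1–B2, B1–B3, B1–B4
The largest bag has 4 vertices, giving width 3; this decomposition certifies tw(G) ≤ 3. On the other hand G contains the 4-clique {1, 3, 4, 5}. A clique must lie in a single bag of any decomposition, so no decomposition can have width below 3. Therefore the treewidth is 3.

3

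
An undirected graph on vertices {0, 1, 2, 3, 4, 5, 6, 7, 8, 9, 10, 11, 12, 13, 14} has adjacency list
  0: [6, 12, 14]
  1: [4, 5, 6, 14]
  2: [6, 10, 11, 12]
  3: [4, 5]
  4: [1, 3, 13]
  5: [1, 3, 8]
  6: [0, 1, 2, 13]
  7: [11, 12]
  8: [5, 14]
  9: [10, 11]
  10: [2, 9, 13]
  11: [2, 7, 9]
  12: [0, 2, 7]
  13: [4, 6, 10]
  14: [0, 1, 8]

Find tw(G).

A width-3 tree decomposition is:
Bags: B1 = {7, 9, 10, 11}  B2 = {2, 7, 10, 11}  B3 = {2, 7, 10, 12}  B4 = {2, 10, 12, 13}  B5 = {2, 6, 12, 13}  B6 = {0, 6, 12, 13}  B7 = {0, 4, 6, 13}  B8 = {0, 1, 4, 6}  B9 = {0, 1, 4, 14}  B10 = {1, 3, 4, 14}  B11 = {1, 3, 5, 14}  B12 = {3, 5, 8, 14}
Tree: B1–B2, B2–B3, B3–B4, B4–B5, B5–B6, B6–B7, B7–B8, B8–B9, B9–B10, B10–B11, B11–B12
The largest bag has 4 vertices, giving width 3; this decomposition certifies tw(G) ≤ 3. For the lower bound: the 4 vertex sets {7,9,11}, {10}, {2}, {0,6,12,13} are disjoint, each induces a connected subgraph, and every pair is joined by at least one edge of G. Contracting each set to a single vertex therefore yields K_{4} as a minor, and since treewidth is minor-monotone, tw(G) ≥ tw(K_{4}) = 3. The upper and lower bounds meet at 3, so that is the treewidth.

3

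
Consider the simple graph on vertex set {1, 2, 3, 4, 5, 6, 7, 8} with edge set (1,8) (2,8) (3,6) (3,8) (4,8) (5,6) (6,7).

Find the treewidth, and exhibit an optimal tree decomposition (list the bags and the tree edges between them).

The largest bag has 2 vertices, giving width 1; this decomposition certifies tw(G) ≤ 1. Since G has at least one edge (e.g. 8–2), it is not an edgeless graph, so tw(G) ≥ 1. Hence tw(G) = 1 exactly.

Treewidth 1.
One such decomposition:
Bags: B1 = {2, 8}  B2 = {3, 8}  B3 = {3, 6}  B4 = {4, 8}  B5 = {1, 8}  B6 = {5, 6}  B7 = {6, 7}
Tree: B1–B2, B2–B3, B1–B4, B2–B5, B3–B6, B3–B7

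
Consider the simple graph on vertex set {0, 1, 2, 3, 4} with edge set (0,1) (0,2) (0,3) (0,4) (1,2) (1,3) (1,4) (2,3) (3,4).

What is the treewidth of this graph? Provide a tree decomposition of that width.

Each bag holds 4 vertices, so the decomposition has width 3, which upper-bounds the treewidth. Conversely, {0, 1, 2, 3} is a clique of size 4, and the vertices of any clique must share a bag in every tree decomposition; so some bag has ≥ 4 vertices and tw(G) ≥ 3. The upper and lower bounds meet at 3, so that is the treewidth.

Treewidth 3.
Bags: B1 = {0, 1, 3, 4}  B2 = {0, 1, 2, 3}
Tree: B1–B2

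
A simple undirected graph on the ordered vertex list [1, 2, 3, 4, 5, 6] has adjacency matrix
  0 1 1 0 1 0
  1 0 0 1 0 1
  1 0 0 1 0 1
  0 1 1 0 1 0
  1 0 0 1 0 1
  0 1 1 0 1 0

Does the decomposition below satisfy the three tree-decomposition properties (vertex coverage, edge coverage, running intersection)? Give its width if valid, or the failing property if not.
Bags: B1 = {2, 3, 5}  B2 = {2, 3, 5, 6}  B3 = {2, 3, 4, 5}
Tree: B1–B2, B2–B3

No — vertex 1 appears in no bag.

A tree decomposition must satisfy three properties: every vertex lies in some bag; for every edge, both endpoints lie together in some bag; and for every vertex, the bags containing it form a connected subtree. Here vertex 1 appears in no bag, so the decomposition is invalid.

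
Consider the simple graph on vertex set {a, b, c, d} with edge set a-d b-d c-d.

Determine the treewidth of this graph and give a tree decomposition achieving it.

The largest bag has 2 vertices, giving width 1; this decomposition certifies tw(G) ≤ 1. Since G has at least one edge (e.g. d–a), it is not an edgeless graph, so tw(G) ≥ 1. The upper and lower bounds meet at 1, so that is the treewidth.

Treewidth 1.
Bags: B1 = {a, d}  B2 = {b, d}  B3 = {c, d}
Tree: B1–B2, B1–B3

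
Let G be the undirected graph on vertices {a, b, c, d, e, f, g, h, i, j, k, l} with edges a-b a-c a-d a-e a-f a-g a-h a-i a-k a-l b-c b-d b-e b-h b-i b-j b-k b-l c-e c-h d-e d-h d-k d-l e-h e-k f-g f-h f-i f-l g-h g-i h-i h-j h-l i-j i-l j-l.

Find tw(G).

4

A width-4 tree decomposition is:
Bags: B1 = {a, b, h, i, l}  B2 = {a, b, d, h, l}  B3 = {a, f, h, i, l}  B4 = {a, f, g, h, i}  B5 = {a, b, d, e, h}  B6 = {a, b, d, e, k}  B7 = {a, b, c, e, h}  B8 = {b, h, i, j, l}
Tree: B1–B2, B1–B3, B3–B4, B2–B5, B5–B6, B5–B7, B1–B8
Each bag holds 5 vertices, so the decomposition has width 4, which upper-bounds the treewidth. On the other hand G contains the 5-clique {b, h, i, j, l}. A clique must lie in a single bag of any decomposition, so no decomposition can have width below 4. Combining the bounds, tw(G) = 4.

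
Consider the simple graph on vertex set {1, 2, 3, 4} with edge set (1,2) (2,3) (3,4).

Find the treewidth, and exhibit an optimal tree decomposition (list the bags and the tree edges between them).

The largest bag has 2 vertices, giving width 1; this decomposition certifies tw(G) ≤ 1. G has an edge, so its treewidth is at least 1. Hence tw(G) = 1 exactly.

Treewidth 1.
Bags: B1 = {1, 2}  B2 = {2, 3}  B3 = {3, 4}
Tree: B1–B2, B2–B3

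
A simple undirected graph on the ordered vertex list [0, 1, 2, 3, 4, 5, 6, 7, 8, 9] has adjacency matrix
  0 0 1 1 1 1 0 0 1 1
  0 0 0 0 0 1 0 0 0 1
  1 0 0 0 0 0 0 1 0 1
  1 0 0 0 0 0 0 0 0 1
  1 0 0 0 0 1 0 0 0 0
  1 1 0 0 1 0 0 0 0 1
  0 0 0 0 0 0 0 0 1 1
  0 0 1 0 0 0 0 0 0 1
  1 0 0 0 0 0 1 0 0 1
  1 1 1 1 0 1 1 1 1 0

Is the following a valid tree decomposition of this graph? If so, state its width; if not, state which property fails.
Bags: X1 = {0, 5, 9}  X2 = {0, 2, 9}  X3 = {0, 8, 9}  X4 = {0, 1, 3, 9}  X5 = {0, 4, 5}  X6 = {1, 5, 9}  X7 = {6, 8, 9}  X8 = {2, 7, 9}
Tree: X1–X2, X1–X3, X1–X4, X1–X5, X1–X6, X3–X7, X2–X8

A tree decomposition must satisfy three properties: every vertex lies in some bag; for every edge, both endpoints lie together in some bag; and for every vertex, the bags containing it form a connected subtree. Here bags containing vertex 1 are not connected in the tree, so the decomposition is invalid.

No — bags containing vertex 1 are not connected in the tree.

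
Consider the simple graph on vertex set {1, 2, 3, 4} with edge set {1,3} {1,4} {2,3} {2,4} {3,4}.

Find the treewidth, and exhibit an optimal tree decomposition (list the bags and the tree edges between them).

The largest bag has 3 vertices, giving width 2; this decomposition certifies tw(G) ≤ 2. For the lower bound, the 3 vertices {1, 3, 4} are pairwise adjacent, and any tree decomposition puts a clique entirely inside one bag — forcing width ≥ 2. The upper and lower bounds meet at 2, so that is the treewidth.

Treewidth 2.
Bags: B1 = {1, 3, 4}  B2 = {2, 3, 4}
Tree: B1–B2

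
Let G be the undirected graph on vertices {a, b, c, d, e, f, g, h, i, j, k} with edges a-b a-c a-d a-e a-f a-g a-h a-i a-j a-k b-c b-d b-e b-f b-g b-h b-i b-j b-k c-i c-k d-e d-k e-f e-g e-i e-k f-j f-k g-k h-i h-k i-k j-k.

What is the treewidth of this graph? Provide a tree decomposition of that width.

Treewidth 4.
Bags: B1 = {a, b, e, f, k}  B2 = {a, b, e, i, k}  B3 = {a, b, c, i, k}  B4 = {a, b, d, e, k}  B5 = {a, b, h, i, k}  B6 = {a, b, f, j, k}  B7 = {a, b, e, g, k}
Tree: B1–B2, B2–B3, B1–B4, B2–B5, B1–B6, B1–B7

The largest bag has 5 vertices, giving width 4; this decomposition certifies tw(G) ≤ 4. On the other hand G contains the 5-clique {a, b, f, j, k}. A clique must lie in a single bag of any decomposition, so no decomposition can have width below 4. Hence tw(G) = 4 exactly.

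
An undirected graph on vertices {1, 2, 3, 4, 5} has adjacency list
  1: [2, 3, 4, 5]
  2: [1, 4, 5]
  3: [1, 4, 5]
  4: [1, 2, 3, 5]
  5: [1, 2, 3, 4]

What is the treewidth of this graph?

3

A width-3 tree decomposition is:
Bags: B1 = {1, 2, 4, 5}  B2 = {1, 3, 4, 5}
Tree: B1–B2
The largest bag has 4 vertices, giving width 3; this decomposition certifies tw(G) ≤ 3. For the lower bound, the 4 vertices {1, 2, 4, 5} are pairwise adjacent, and any tree decomposition puts a clique entirely inside one bag — forcing width ≥ 3. Combining the bounds, tw(G) = 3.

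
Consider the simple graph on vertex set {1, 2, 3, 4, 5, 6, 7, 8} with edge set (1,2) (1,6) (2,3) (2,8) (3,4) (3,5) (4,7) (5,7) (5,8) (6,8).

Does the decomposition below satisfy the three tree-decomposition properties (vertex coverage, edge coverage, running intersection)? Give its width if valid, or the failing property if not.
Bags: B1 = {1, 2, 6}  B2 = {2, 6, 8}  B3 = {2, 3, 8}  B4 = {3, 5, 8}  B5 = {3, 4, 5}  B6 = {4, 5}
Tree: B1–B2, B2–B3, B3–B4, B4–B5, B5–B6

No — vertex 7 appears in no bag.

A tree decomposition must satisfy three properties: every vertex lies in some bag; for every edge, both endpoints lie together in some bag; and for every vertex, the bags containing it form a connected subtree. Here vertex 7 appears in no bag, so the decomposition is invalid.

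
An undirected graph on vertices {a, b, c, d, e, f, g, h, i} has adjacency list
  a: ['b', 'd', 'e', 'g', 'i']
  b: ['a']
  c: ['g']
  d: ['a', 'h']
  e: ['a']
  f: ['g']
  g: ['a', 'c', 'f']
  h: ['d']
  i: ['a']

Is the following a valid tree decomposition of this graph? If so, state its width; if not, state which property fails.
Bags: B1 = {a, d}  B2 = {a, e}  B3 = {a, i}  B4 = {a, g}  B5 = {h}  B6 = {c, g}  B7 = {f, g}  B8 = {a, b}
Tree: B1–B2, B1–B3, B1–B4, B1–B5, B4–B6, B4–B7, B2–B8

No — edge (d,h) lies in no bag.

A tree decomposition must satisfy three properties: every vertex lies in some bag; for every edge, both endpoints lie together in some bag; and for every vertex, the bags containing it form a connected subtree. Here edge (d,h) lies in no bag, so the decomposition is invalid.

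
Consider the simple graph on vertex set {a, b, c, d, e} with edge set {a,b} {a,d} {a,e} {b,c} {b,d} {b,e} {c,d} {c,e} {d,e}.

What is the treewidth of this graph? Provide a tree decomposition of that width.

The largest bag has 4 vertices, giving width 3; this decomposition certifies tw(G) ≤ 3. For the lower bound, the 4 vertices {b, c, d, e} are pairwise adjacent, and any tree decomposition puts a clique entirely inside one bag — forcing width ≥ 3. Combining the bounds, tw(G) = 3.

Treewidth 3.
One such decomposition:
Bags: B1 = {a, b, d, e}  B2 = {b, c, d, e}
Tree: B1–B2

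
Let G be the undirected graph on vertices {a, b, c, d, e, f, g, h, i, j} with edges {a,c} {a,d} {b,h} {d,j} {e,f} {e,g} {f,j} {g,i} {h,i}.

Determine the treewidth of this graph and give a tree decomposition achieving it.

The largest bag has 2 vertices, giving width 1; this decomposition certifies tw(G) ≤ 1. Any graph with an edge has treewidth ≥ 1, and G has the edge b–h. The upper and lower bounds meet at 1, so that is the treewidth.

Treewidth 1.
One such decomposition:
Bags: B1 = {b, h}  B2 = {h, i}  B3 = {g, i}  B4 = {e, g}  B5 = {e, f}  B6 = {f, j}  B7 = {d, j}  B8 = {a, d}  B9 = {a, c}
Tree: B1–B2, B2–B3, B3–B4, B4–B5, B5–B6, B6–B7, B7–B8, B8–B9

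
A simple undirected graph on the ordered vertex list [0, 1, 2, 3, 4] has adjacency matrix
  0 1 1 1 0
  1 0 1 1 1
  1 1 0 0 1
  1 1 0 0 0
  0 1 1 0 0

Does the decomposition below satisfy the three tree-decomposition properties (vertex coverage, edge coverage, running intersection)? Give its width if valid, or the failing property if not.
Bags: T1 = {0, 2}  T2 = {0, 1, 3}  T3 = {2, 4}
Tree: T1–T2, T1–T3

No — edge (1,2) lies in no bag.

A tree decomposition must satisfy three properties: every vertex lies in some bag; for every edge, both endpoints lie together in some bag; and for every vertex, the bags containing it form a connected subtree. Here edge (1,2) lies in no bag, so the decomposition is invalid.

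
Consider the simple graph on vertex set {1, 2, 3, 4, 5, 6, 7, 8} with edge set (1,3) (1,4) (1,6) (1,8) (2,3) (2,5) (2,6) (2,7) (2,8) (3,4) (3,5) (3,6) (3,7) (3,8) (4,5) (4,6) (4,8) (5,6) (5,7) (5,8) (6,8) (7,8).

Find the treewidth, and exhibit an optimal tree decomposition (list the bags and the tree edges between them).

Treewidth 4.
One such decomposition:
Bags: B1 = {3, 4, 5, 6, 8}  B2 = {1, 3, 4, 6, 8}  B3 = {2, 3, 5, 6, 8}  B4 = {2, 3, 5, 7, 8}
Tree: B1–B2, B1–B3, B3–B4

Every bag has size at most 5, so the width is 5 − 1 = 4 and tw(G) ≤ 4. On the other hand G contains the 5-clique {1, 3, 4, 6, 8}. A clique must lie in a single bag of any decomposition, so no decomposition can have width below 4. Hence tw(G) = 4 exactly.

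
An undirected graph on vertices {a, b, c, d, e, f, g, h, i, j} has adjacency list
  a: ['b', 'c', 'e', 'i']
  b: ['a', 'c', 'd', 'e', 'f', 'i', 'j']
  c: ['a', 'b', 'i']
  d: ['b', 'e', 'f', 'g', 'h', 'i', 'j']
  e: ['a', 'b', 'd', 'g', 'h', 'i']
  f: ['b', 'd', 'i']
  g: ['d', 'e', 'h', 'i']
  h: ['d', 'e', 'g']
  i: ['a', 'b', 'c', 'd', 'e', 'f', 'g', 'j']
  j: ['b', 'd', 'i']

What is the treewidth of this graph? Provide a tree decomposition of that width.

Treewidth 3.
Bags: B1 = {a, b, e, i}  B2 = {b, d, e, i}  B3 = {d, e, g, i}  B4 = {a, b, c, i}  B5 = {b, d, i, j}  B6 = {d, e, g, h}  B7 = {b, d, f, i}
Tree: B1–B2, B2–B3, B1–B4, B2–B5, B3–B6, B2–B7

Each bag holds 4 vertices, so the decomposition has width 3, which upper-bounds the treewidth. On the other hand G contains the 4-clique {d, e, g, h}. A clique must lie in a single bag of any decomposition, so no decomposition can have width below 3. Hence tw(G) = 3 exactly.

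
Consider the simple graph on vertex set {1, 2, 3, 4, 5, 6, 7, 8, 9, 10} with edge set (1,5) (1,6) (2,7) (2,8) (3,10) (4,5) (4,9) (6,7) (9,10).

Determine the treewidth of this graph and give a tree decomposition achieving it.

Every bag has size at most 2, so the width is 2 − 1 = 1 and tw(G) ≤ 1. Any graph with an edge has treewidth ≥ 1, and G has the edge 8–2. The upper and lower bounds meet at 1, so that is the treewidth.

Treewidth 1.
One such decomposition:
Bags: B1 = {2, 8}  B2 = {2, 7}  B3 = {6, 7}  B4 = {1, 6}  B5 = {1, 5}  B6 = {4, 5}  B7 = {4, 9}  B8 = {9, 10}  B9 = {3, 10}
Tree: B1–B2, B2–B3, B3–B4, B4–B5, B5–B6, B6–B7, B7–B8, B8–B9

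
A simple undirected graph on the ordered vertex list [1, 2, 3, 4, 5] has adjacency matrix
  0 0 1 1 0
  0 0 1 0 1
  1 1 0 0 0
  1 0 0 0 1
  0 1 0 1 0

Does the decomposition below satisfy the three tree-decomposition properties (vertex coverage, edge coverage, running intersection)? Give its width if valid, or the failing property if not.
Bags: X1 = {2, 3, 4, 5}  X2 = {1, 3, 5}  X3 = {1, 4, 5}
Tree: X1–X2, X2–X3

A tree decomposition must satisfy three properties: every vertex lies in some bag; for every edge, both endpoints lie together in some bag; and for every vertex, the bags containing it form a connected subtree. Here bags containing vertex 4 are not connected in the tree, so the decomposition is invalid.

No — bags containing vertex 4 are not connected in the tree.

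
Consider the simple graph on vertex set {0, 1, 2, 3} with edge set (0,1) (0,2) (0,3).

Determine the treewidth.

1

A width-1 tree decomposition is:
Bags: B1 = {0, 2}  B2 = {0, 1}  B3 = {0, 3}
Tree: B1–B2, B2–B3
Each bag holds 2 vertices, so the decomposition has width 1, which upper-bounds the treewidth. G has an edge, so its treewidth is at least 1. Combining the bounds, tw(G) = 1.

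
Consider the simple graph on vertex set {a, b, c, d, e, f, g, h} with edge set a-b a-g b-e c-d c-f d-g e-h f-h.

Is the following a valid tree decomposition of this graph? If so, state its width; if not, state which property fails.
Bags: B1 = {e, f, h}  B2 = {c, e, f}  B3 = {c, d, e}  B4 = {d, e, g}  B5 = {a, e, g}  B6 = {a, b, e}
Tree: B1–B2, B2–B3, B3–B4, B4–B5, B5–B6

Every vertex of G appears in some bag (union = {a, b, c, d, e, f, g, h}); every edge is covered by a bag; and for each vertex v the set of bags containing v is connected in the bag tree. The decomposition is therefore valid. The largest bag has 3 vertices, so the width is 2.

Yes; width 2.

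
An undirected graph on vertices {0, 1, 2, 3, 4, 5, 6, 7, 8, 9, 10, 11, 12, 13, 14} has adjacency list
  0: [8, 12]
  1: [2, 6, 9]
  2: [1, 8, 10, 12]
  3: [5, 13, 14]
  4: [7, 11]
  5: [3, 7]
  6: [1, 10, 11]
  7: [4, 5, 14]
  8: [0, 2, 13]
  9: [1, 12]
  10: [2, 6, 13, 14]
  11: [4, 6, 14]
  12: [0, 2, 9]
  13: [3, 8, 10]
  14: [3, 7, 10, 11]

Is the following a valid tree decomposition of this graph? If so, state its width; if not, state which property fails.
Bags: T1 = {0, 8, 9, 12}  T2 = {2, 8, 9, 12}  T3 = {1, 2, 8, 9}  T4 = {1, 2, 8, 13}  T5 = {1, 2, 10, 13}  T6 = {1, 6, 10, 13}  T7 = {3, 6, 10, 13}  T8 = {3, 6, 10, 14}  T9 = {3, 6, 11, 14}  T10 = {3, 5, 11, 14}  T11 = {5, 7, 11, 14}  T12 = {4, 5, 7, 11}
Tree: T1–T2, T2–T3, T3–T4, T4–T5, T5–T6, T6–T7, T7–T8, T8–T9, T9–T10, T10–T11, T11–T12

Yes; width 3.

Every vertex of G appears in some bag (union = {0, 1, 2, 3, 4, 5, 6, 7, 8, 9, 10, 11, 12, 13, 14}); every edge is covered by a bag; and for each vertex v the set of bags containing v is connected in the bag tree. The decomposition is therefore valid. The largest bag has 4 vertices, so the width is 3.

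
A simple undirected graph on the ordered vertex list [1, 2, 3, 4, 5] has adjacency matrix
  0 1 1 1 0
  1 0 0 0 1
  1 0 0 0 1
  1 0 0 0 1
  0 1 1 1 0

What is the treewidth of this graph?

2

A width-2 tree decomposition is:
Bags: B1 = {1, 4, 5}  B2 = {1, 3, 5}  B3 = {1, 2, 5}
Tree: B1–B2, B2–B3
Every bag has size at most 3, so the width is 3 − 1 = 2 and tw(G) ≤ 2. Since 4–5–3–1–4 is a cycle in G, G is not acyclic. Forests are exactly the graphs of treewidth ≤ 1, so tw(G) ≥ 2. Combining the bounds, tw(G) = 2.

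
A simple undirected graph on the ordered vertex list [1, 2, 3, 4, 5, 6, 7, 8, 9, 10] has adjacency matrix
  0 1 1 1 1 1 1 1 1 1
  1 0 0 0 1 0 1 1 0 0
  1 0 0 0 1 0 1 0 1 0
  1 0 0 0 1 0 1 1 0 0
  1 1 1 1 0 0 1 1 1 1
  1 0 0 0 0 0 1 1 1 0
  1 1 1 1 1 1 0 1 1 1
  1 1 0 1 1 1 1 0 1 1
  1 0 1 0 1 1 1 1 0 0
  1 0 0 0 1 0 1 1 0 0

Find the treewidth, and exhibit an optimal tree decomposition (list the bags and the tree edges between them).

Treewidth 4.
One optimal decomposition is:
Bags: B1 = {1, 4, 5, 7, 8}  B2 = {1, 5, 7, 8, 9}  B3 = {1, 3, 5, 7, 9}  B4 = {1, 2, 5, 7, 8}  B5 = {1, 5, 7, 8, 10}  B6 = {1, 6, 7, 8, 9}
Tree: B1–B2, B2–B3, B1–B4, B1–B5, B2–B6

Each bag holds 5 vertices, so the decomposition has width 4, which upper-bounds the treewidth. Conversely, {1, 5, 7, 8, 9} is a clique of size 5, and the vertices of any clique must share a bag in every tree decomposition; so some bag has ≥ 5 vertices and tw(G) ≥ 4. Hence tw(G) = 4 exactly.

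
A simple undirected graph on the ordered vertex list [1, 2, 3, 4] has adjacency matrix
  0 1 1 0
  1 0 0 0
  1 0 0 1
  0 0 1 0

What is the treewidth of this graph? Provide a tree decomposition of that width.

Treewidth 1.
Bags: B1 = {1, 3}  B2 = {3, 4}  B3 = {1, 2}
Tree: B1–B2, B1–B3

The largest bag has 2 vertices, giving width 1; this decomposition certifies tw(G) ≤ 1. G has an edge, so its treewidth is at least 1. The upper and lower bounds meet at 1, so that is the treewidth.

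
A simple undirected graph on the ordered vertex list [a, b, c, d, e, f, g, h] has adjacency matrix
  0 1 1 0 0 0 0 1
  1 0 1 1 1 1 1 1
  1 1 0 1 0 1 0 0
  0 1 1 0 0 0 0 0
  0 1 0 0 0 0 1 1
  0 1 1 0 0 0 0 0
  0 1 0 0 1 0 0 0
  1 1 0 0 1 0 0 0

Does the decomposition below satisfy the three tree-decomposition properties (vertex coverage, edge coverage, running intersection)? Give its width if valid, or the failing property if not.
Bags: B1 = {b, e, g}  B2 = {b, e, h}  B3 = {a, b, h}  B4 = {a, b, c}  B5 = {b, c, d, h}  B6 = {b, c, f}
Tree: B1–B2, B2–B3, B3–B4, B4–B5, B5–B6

No — bags containing vertex h are not connected in the tree.

A tree decomposition must satisfy three properties: every vertex lies in some bag; for every edge, both endpoints lie together in some bag; and for every vertex, the bags containing it form a connected subtree. Here bags containing vertex h are not connected in the tree, so the decomposition is invalid.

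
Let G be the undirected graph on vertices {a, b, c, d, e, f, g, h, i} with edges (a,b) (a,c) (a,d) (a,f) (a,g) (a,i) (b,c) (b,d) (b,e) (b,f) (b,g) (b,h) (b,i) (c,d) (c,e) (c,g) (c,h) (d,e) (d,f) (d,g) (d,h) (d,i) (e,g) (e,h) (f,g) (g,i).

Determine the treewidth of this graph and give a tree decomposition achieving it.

Each bag holds 5 vertices, so the decomposition has width 4, which upper-bounds the treewidth. Conversely, {b, c, d, e, g} is a clique of size 5, and the vertices of any clique must share a bag in every tree decomposition; so some bag has ≥ 5 vertices and tw(G) ≥ 4. Hence tw(G) = 4 exactly.

Treewidth 4.
One such decomposition:
Bags: B1 = {b, c, d, e, h}  B2 = {b, c, d, e, g}  B3 = {a, b, c, d, g}  B4 = {a, b, d, g, i}  B5 = {a, b, d, f, g}
Tree: B1–B2, B2–B3, B3–B4, B3–B5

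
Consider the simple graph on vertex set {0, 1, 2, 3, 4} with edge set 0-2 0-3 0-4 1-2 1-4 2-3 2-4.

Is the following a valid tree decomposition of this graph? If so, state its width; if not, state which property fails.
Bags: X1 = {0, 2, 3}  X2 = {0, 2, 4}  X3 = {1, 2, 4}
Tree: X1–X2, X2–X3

Yes; width 2.

Every vertex of G appears in some bag (union = {0, 1, 2, 3, 4}); every edge is covered by a bag; and for each vertex v the set of bags containing v is connected in the bag tree. The decomposition is therefore valid. The largest bag has 3 vertices, so the width is 2.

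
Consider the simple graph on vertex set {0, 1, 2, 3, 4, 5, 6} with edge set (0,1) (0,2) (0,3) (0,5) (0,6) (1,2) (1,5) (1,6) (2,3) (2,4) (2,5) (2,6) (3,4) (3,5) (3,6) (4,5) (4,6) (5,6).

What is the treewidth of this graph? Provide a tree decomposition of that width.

Treewidth 4.
One optimal decomposition is:
Bags: B1 = {0, 1, 2, 5, 6}  B2 = {0, 2, 3, 5, 6}  B3 = {2, 3, 4, 5, 6}
Tree: B1–B2, B2–B3

The largest bag has 5 vertices, giving width 4; this decomposition certifies tw(G) ≤ 4. On the other hand G contains the 5-clique {0, 1, 2, 5, 6}. A clique must lie in a single bag of any decomposition, so no decomposition can have width below 4. Therefore the treewidth is 4.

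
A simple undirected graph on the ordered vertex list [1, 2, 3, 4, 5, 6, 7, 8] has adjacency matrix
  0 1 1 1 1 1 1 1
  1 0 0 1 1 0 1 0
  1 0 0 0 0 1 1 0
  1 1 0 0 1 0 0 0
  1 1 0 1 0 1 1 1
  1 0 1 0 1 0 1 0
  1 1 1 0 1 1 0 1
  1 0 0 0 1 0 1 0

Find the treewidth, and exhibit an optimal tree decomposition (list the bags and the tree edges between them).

Every bag has size at most 4, so the width is 4 − 1 = 3 and tw(G) ≤ 3. On the other hand G contains the 4-clique {1, 3, 6, 7}. A clique must lie in a single bag of any decomposition, so no decomposition can have width below 3. Therefore the treewidth is 3.

Treewidth 3.
One optimal decomposition is:
Bags: B1 = {1, 5, 7, 8}  B2 = {1, 2, 5, 7}  B3 = {1, 5, 6, 7}  B4 = {1, 3, 6, 7}  B5 = {1, 2, 4, 5}
Tree: B1–B2, B1–B3, B3–B4, B2–B5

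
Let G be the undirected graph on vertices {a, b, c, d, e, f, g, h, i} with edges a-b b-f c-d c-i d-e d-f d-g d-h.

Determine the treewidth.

A width-1 tree decomposition is:
Bags: B1 = {d, e}  B2 = {c, d}  B3 = {d, f}  B4 = {c, i}  B5 = {b, f}  B6 = {d, h}  B7 = {d, g}  B8 = {a, b}
Tree: B1–B2, B1–B3, B2–B4, B3–B5, B1–B6, B1–B7, B5–B8
Every bag has size at most 2, so the width is 2 − 1 = 1 and tw(G) ≤ 1. G has an edge, so its treewidth is at least 1. Hence tw(G) = 1 exactly.

1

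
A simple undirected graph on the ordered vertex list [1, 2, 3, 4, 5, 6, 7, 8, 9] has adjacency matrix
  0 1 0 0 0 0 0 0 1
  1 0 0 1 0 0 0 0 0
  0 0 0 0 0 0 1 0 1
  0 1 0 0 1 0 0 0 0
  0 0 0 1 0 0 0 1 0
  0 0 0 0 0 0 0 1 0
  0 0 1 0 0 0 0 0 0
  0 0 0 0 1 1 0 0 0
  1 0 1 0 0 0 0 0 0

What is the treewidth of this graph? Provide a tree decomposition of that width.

Every bag has size at most 2, so the width is 2 − 1 = 1 and tw(G) ≤ 1. G has an edge, so its treewidth is at least 1. The upper and lower bounds meet at 1, so that is the treewidth.

Treewidth 1.
Bags: B1 = {3, 7}  B2 = {3, 9}  B3 = {1, 9}  B4 = {1, 2}  B5 = {2, 4}  B6 = {4, 5}  B7 = {5, 8}  B8 = {6, 8}
Tree: B1–B2, B2–B3, B3–B4, B4–B5, B5–B6, B6–B7, B7–B8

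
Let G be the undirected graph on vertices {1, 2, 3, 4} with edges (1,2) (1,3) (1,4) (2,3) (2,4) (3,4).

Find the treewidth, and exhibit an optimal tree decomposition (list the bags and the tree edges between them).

A single bag containing all 4 vertices is trivially a valid decomposition of width 3. On the other hand G contains the 4-clique {1, 2, 3, 4}. A clique must lie in a single bag of any decomposition, so no decomposition can have width below 3. Combining the bounds, tw(G) = 3.

Treewidth 3.
One optimal decomposition is:
Bags: B1 = {1, 2, 3, 4}
Tree: (single bag)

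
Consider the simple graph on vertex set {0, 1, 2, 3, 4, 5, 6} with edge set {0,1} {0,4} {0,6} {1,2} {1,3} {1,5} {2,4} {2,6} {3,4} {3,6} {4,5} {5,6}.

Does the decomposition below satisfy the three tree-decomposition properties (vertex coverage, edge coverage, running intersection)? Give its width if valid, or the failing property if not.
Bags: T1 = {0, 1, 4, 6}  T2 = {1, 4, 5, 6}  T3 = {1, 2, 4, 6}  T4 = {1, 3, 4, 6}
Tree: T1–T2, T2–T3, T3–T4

Yes; width 3.

Every vertex of G appears in some bag (union = {0, 1, 2, 3, 4, 5, 6}); every edge is covered by a bag; and for each vertex v the set of bags containing v is connected in the bag tree. The decomposition is therefore valid. The largest bag has 4 vertices, so the width is 3.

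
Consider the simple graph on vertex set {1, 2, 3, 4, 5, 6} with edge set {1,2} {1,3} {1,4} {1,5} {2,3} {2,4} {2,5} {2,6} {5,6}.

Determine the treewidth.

A width-2 tree decomposition is:
Bags: B1 = {2, 5, 6}  B2 = {1, 2, 5}  B3 = {1, 2, 3}  B4 = {1, 2, 4}
Tree: B1–B2, B2–B3, B2–B4
Each bag holds 3 vertices, so the decomposition has width 2, which upper-bounds the treewidth. On the other hand G contains the 3-clique {1, 2, 3}. A clique must lie in a single bag of any decomposition, so no decomposition can have width below 2. Therefore the treewidth is 2.

2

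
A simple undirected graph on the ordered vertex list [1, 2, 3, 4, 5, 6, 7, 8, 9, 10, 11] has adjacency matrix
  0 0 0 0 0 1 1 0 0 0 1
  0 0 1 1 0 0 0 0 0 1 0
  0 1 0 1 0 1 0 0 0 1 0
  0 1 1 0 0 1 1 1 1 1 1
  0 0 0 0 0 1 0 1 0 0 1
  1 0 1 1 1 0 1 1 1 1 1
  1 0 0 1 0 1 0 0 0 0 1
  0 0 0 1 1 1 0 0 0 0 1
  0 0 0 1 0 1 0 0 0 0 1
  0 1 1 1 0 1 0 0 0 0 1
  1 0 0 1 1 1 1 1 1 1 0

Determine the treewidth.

A width-3 tree decomposition is:
Bags: B1 = {4, 6, 10, 11}  B2 = {4, 6, 9, 11}  B3 = {4, 6, 7, 11}  B4 = {4, 6, 8, 11}  B5 = {3, 4, 6, 10}  B6 = {1, 6, 7, 11}  B7 = {2, 3, 4, 10}  B8 = {5, 6, 8, 11}
Tree: B1–B2, B1–B3, B1–B4, B1–B5, B3–B6, B5–B7, B4–B8
Every bag has size at most 4, so the width is 4 − 1 = 3 and tw(G) ≤ 3. For the lower bound, the 4 vertices {2, 3, 4, 10} are pairwise adjacent, and any tree decomposition puts a clique entirely inside one bag — forcing width ≥ 3. Therefore the treewidth is 3.

3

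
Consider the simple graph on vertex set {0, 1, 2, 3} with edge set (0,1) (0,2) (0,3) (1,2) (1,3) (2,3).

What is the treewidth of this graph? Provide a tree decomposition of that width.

With just one bag of size 4, the width is 4 − 1 = 3, so tw(G) ≤ 3. Conversely, {0, 1, 2, 3} is a clique of size 4, and the vertices of any clique must share a bag in every tree decomposition; so some bag has ≥ 4 vertices and tw(G) ≥ 3. Therefore the treewidth is 3.

Treewidth 3.
Bags: B1 = {0, 1, 2, 3}
Tree: (single bag)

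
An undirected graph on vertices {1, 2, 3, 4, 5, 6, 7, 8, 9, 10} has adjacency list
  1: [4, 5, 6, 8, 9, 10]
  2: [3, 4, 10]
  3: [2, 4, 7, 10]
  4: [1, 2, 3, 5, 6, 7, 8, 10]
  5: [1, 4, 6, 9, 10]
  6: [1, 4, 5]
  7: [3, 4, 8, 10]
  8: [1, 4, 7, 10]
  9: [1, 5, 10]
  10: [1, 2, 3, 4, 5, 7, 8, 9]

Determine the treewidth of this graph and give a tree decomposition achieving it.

The largest bag has 4 vertices, giving width 3; this decomposition certifies tw(G) ≤ 3. For the lower bound, the 4 vertices {1, 5, 9, 10} are pairwise adjacent, and any tree decomposition puts a clique entirely inside one bag — forcing width ≥ 3. Combining the bounds, tw(G) = 3.

Treewidth 3.
One such decomposition:
Bags: B1 = {4, 7, 8, 10}  B2 = {3, 4, 7, 10}  B3 = {1, 4, 8, 10}  B4 = {1, 4, 5, 10}  B5 = {1, 4, 5, 6}  B6 = {2, 3, 4, 10}  B7 = {1, 5, 9, 10}
Tree: B1–B2, B1–B3, B3–B4, B4–B5, B2–B6, B4–B7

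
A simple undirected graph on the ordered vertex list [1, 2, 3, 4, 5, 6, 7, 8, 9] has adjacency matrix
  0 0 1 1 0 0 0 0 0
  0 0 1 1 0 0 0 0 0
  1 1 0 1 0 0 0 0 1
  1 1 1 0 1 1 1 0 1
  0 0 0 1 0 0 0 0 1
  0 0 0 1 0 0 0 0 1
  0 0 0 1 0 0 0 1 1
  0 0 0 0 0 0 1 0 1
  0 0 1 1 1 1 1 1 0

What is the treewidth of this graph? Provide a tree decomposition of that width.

Every bag has size at most 3, so the width is 3 − 1 = 2 and tw(G) ≤ 2. Conversely, {7, 8, 9} is a clique of size 3, and the vertices of any clique must share a bag in every tree decomposition; so some bag has ≥ 3 vertices and tw(G) ≥ 2. The upper and lower bounds meet at 2, so that is the treewidth.

Treewidth 2.
Bags: B1 = {3, 4, 9}  B2 = {4, 7, 9}  B3 = {4, 6, 9}  B4 = {1, 3, 4}  B5 = {7, 8, 9}  B6 = {2, 3, 4}  B7 = {4, 5, 9}
Tree: B1–B2, B1–B3, B1–B4, B2–B5, B1–B6, B1–B7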